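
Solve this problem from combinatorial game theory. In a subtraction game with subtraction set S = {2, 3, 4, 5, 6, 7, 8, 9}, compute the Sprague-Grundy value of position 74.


The subtraction set is S = {2, 3, 4, 5, 6, 7, 8, 9}.
G(k) = mex{ G(k - s) : s in S, s <= k }. We compute iteratively: G(0) = 0.
G(1) = mex({}) = 0
G(2) = mex({0}) = 1
G(3) = mex({0}) = 1
G(4) = mex({0, 1}) = 2
G(5) = mex({0, 1}) = 2
G(6) = mex({0, 1, 2}) = 3
G(7) = mex({0, 1, 2}) = 3
G(8) = mex({0, 1, 2, 3}) = 4
G(9) = mex({0, 1, 2, 3}) = 4
G(10) = mex({0, 1, 2, 3, 4}) = 5
G(11) = mex({1, 2, 3, 4}) = 0
G(12) = mex({1, 2, 3, 4, 5}) = 0
G(13) = mex({0, 2, 3, 4, 5}) = 1
G(14) = mex({0, 2, 3, 4, 5}) = 1
G(15) = mex({0, 1, 3, 4, 5}) = 2
G(16) = mex({0, 1, 3, 4, 5}) = 2
G(17) = mex({0, 1, 2, 4, 5}) = 3
G(18) = mex({0, 1, 2, 4, 5}) = 3
G(19) = mex({0, 1, 2, 3, 5}) = 4
Observe that G(11)..G(19) = 0, 0, 1, 1, 2, 2, 3, 3, 4 repeats G(0)..G(8) = 0, 0, 1, 1, 2, 2, 3, 3, 4.
For k >= max(S) = 9, G(k) is determined by the previous 9 values G(k-9)..G(k-1); a window of 9 consecutive values has recurred shifted by 11, so by induction G(k + 11) = G(k) for all k >= 0: the sequence is periodic from the start with period 11.
One period: G(0..10) = 0, 0, 1, 1, 2, 2, 3, 3, 4, 4, 5.
74 mod 11 = 8, so G(74) = G(8) = 4.

4


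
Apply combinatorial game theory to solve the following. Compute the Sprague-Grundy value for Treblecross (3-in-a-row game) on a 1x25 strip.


Treblecross: place X on empty cells; 3-in-a-row wins.
Playing within two cells of an existing X lets the opponent win at once, so sensible play treats the cells i-2..i+2 around each X as dead. The player left with no safe cell loses, so this is a normal-play take-away game on strips of safe cells.
Placing X at cell i (0-indexed) of a strip of k safe cells leaves independent strips of sizes max(0, i-2) and max(0, k-i-3). Hence G(k) = mex{ G(max(0,i-2)) XOR G(max(0,k-i-3)) : 0 <= i < k }, with G(0) = 0.
G(1): splits (0,0):0^0=0 -> mex({0}) = 1
G(2): splits (0,0):0^0=0 -> mex({0}) = 1
G(3): splits (0,0):0^0=0 -> mex({0}) = 1
G(4): splits (0,1):0^1=1 (0,0):0^0=0 -> mex({0, 1}) = 2
G(5): splits (0,2):0^1=1 (0,1):0^1=1 (0,0):0^0=0 -> mex({0, 1}) = 2
G(6) = mex({1}) = 0
G(7) = mex({0, 1, 2}) = 3
G(8) = mex({0, 1, 2}) = 3
G(9) = mex({0, 2}) = 1
G(10) = mex({0, 2, 3}) = 1
G(11) = mex({0, 3}) = 1
G(12) = mex({1, 3}) = 0
G(13) = mex({0, 1, 2, 3}) = 4
G(14) = mex({0, 1, 2}) = 3
G(15) = mex({0, 1, 2}) = 3
G(16) = mex({0, 1, 2, 4}) = 3
G(17) = mex({0, 1, 3, 4}) = 2
G(18) = mex({0, 1, 3, 4}) = 2
G(19) = mex({0, 1, 3, 5}) = 2
G(20) = mex({0, 1, 2, 3, 5}) = 4
G(21) = mex({0, 1, 2, 3, 5}) = 4
G(22) = mex({1, 2, 6}) = 0
G(23) = mex({0, 1, 2, 3, 4, 6}) = 5
G(24) = mex({0, 1, 2, 3, 4}) = 5
G(25) = mex({0, 1, 3, 4, 7}) = 2
Therefore G(25) = 2.

2


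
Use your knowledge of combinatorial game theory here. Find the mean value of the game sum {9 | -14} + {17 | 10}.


G1 = {9 | -14}, G2 = {17 | 10}
Each is a switch {a | b} with numbers a > b; its mean value is (a + b)/2, and mean value is additive over game sums: m(G1 + G2) = m(G1) + m(G2).
Mean of G1 = (9 + (-14))/2 = -5/2 = -5/2
Mean of G2 = (17 + (10))/2 = 27/2 = 27/2
Mean of G1 + G2 = -5/2 + 27/2 = 11

11


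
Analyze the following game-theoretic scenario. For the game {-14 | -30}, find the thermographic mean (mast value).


Game = {-14 | -30}, a switch {a | b} with numbers a > b.
Its thermograph has left wall a - t and right wall b + t, which meet at t = (a - b)/2, where both equal (a + b)/2. So the mast (mean value) is at (a + b)/2.
Mean = (-14 + (-30))/2 = -44/2 = -22

-22


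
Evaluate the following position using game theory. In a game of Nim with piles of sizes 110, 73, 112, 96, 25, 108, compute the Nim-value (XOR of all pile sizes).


We need the XOR (exclusive or) of all pile sizes.
After XOR-ing pile 1 (size 110): 0 XOR 110 = 110
After XOR-ing pile 2 (size 73): 110 XOR 73 = 39
After XOR-ing pile 3 (size 112): 39 XOR 112 = 87
After XOR-ing pile 4 (size 96): 87 XOR 96 = 55
After XOR-ing pile 5 (size 25): 55 XOR 25 = 46
After XOR-ing pile 6 (size 108): 46 XOR 108 = 66
The Nim-value of this position is 66.

66


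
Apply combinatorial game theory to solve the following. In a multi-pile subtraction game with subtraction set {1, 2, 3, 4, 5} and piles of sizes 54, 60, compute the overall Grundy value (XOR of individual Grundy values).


Subtraction set: {1, 2, 3, 4, 5}
For this subtraction set, G(n) = n mod 6 (period = max + 1 = 6).
Pile 1 (size 54): G(54) = 54 mod 6 = 0
Pile 2 (size 60): G(60) = 60 mod 6 = 0
Total Grundy value = XOR of all: 0 XOR 0 = 0

0


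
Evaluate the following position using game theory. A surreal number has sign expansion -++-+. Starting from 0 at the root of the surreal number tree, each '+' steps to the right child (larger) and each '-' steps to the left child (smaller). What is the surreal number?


Sign expansion: -++-+
Rule: track bounds (lo, hi), initially (-inf, +inf). On '+', the current value becomes lo and we move to the simplest number in (value, hi): value + 1 if hi = +inf, otherwise the midpoint (value + hi)/2. On '-', the current value becomes hi and we move to value - 1 if lo = -inf, otherwise the midpoint (lo + value)/2.
Start at 0.
Step 1: sign = -, move left. Bounds: (-inf, 0). Value = -1
Step 2: sign = +, move right. Bounds: (-1, 0). Value = -1/2
Step 3: sign = +, move right. Bounds: (-1/2, 0). Value = -1/4
Step 4: sign = -, move left. Bounds: (-1/2, -1/4). Value = -3/8
Step 5: sign = +, move right. Bounds: (-3/8, -1/4). Value = -5/16
The surreal number with sign expansion -++-+ is -5/16.

-5/16


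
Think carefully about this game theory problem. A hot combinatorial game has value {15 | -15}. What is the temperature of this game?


The game is {15 | -15}, a switch {a | b} with numbers a > b.
Cooling {a | b} by t gives {a - t | b + t}, which stops being hot when a - t = b + t, i.e. at t = (a - b)/2. So the temperature of a switch is (a - b)/2.
Temperature = (Left option - Right option) / 2
= (15 - (-15)) / 2
= 30 / 2
= 15

15


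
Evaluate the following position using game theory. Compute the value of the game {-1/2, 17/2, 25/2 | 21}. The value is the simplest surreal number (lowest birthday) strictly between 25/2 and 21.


Left options: {-1/2, 17/2, 25/2}, max = 25/2
Right options: {21}, min = 21
All options are numbers and max(Left) < min(Right), so by the simplicity theorem the value is the simplest (earliest-born) number strictly between 25/2 and 21.
Integers 13 through 20 all lie strictly between 25/2 and 21.
Among integers, the simplest (lowest birthday = smallest |n|; 0 is born on day 0, +-n on day n) is 13.
No non-integer in the interval can be simpler: if x is a non-integer in the interval, then floor(x) or ceil(x) also lies in the interval (the interval contains an integer), and both are proper prefixes of x's sign expansion, i.e. born earlier. So the game value is 13.
Game value = 13

13


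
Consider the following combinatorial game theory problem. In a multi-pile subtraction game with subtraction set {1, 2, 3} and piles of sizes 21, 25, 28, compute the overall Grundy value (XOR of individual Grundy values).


Subtraction set: {1, 2, 3}
For this subtraction set, G(n) = n mod 4 (period = max + 1 = 4).
Pile 1 (size 21): G(21) = 21 mod 4 = 1
Pile 2 (size 25): G(25) = 25 mod 4 = 1
Pile 3 (size 28): G(28) = 28 mod 4 = 0
Total Grundy value = XOR of all: 1 XOR 1 XOR 0 = 0

0


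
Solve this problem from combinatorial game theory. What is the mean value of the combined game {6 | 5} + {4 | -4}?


G1 = {6 | 5}, G2 = {4 | -4}
Each is a switch {a | b} with numbers a > b; its mean value is (a + b)/2, and mean value is additive over game sums: m(G1 + G2) = m(G1) + m(G2).
Mean of G1 = (6 + (5))/2 = 11/2 = 11/2
Mean of G2 = (4 + (-4))/2 = 0/2 = 0
Mean of G1 + G2 = 11/2 + 0 = 11/2

11/2


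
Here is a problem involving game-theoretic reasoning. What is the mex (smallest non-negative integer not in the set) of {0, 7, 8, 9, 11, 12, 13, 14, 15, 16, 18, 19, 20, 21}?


Set = {0, 7, 8, 9, 11, 12, 13, 14, 15, 16, 18, 19, 20, 21}
0 is in the set.
1 is NOT in the set. This is the mex.
mex = 1

1


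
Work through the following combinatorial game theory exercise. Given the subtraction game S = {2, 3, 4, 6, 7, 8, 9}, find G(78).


The subtraction set is S = {2, 3, 4, 6, 7, 8, 9}.
G(k) = mex{ G(k - s) : s in S, s <= k }. We compute iteratively: G(0) = 0.
G(1) = mex({}) = 0
G(2) = mex({0}) = 1
G(3) = mex({0}) = 1
G(4) = mex({0, 1}) = 2
G(5) = mex({0, 1}) = 2
G(6) = mex({0, 1, 2}) = 3
G(7) = mex({0, 1, 2}) = 3
G(8) = mex({0, 1, 2, 3}) = 4
G(9) = mex({0, 1, 2, 3}) = 4
G(10) = mex({0, 1, 2, 3, 4}) = 5
G(11) = mex({1, 2, 3, 4}) = 0
G(12) = mex({1, 2, 3, 4, 5}) = 0
G(13) = mex({0, 2, 3, 4, 5}) = 1
G(14) = mex({0, 2, 3, 4, 5}) = 1
G(15) = mex({0, 1, 3, 4}) = 2
G(16) = mex({0, 1, 3, 4, 5}) = 2
G(17) = mex({0, 1, 2, 4, 5}) = 3
G(18) = mex({0, 1, 2, 4, 5}) = 3
G(19) = mex({0, 1, 2, 3, 5}) = 4
Observe that G(11)..G(19) = 0, 0, 1, 1, 2, 2, 3, 3, 4 repeats G(0)..G(8) = 0, 0, 1, 1, 2, 2, 3, 3, 4.
For k >= max(S) = 9, G(k) is determined by the previous 9 values G(k-9)..G(k-1); a window of 9 consecutive values has recurred shifted by 11, so by induction G(k + 11) = G(k) for all k >= 0: the sequence is periodic from the start with period 11.
One period: G(0..10) = 0, 0, 1, 1, 2, 2, 3, 3, 4, 4, 5.
78 mod 11 = 1, so G(78) = G(1) = 0.

0


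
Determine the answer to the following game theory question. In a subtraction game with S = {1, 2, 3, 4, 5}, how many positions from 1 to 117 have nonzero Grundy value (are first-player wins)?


Subtraction set S = {1, 2, 3, 4, 5}, so G(n) = n mod 6.
G(n) = 0 when n is a multiple of 6.
Multiples of 6 in [1, 117]: 19
N-positions (nonzero Grundy) = 117 - 19 = 98

98


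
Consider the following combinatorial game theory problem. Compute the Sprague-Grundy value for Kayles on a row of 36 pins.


Kayles: a move removes 1 or 2 adjacent pins from a contiguous row.
Removing pins from a row of k leaves two independent rows (a, b) with a + b = k - 1 (one pin) or a + b = k - 2 (two pins); an end removal gives a = 0.
By Sprague-Grundy, G(k) = mex{ G(a) XOR G(b) } over all these splits. G(0) = 0.
G(1): splits (0,0):0^0=0 -> mex({0}) = 1
G(2): splits (0,1):0^1=1 (0,0):0^0=0 -> mex({0, 1}) = 2
G(3): splits (0,2):0^2=2 (1,1):1^1=0 (0,1):0^1=1 -> mex({0, 1, 2}) = 3
G(4): splits (0,3):0^3=3 (1,2):1^2=3 (0,2):0^2=2 (1,1):1^1=0 -> mex({0, 2, 3}) = 1
G(5): splits (0,4):0^1=1 (1,3):1^3=2 (2,2):2^2=0 (0,3):0^3=3 (1,2):1^2=3 -> mex({0, 1, 2, 3}) = 4
G(6) = mex({0, 1, 2, 4}) = 3
G(7) = mex({0, 1, 3, 4, 5}) = 2
G(8) = mex({0, 2, 3, 5, 6}) = 1
G(9) = mex({0, 1, 2, 3, 6, 7}) = 4
G(10) = mex({0, 1, 3, 4, 5, 7}) = 2
G(11) = mex({0, 1, 2, 3, 4, 5}) = 6
G(12) = mex({0, 1, 2, 3, 5, 6, 7}) = 4
G(13) = mex({0, 2, 3, 4, 6, 7}) = 1
G(14) = mex({0, 1, 4, 5, 6, 7}) = 2
G(15) = mex({0, 1, 2, 3, 4, 5, 6}) = 7
G(16) = mex({0, 2, 3, 5, 6, 7}) = 1
G(17) = mex({0, 1, 2, 3, 5, 6, 7}) = 4
G(18) = mex({0, 1, 2, 4, 5, 6}) = 3
G(19) = mex({0, 1, 3, 4, 5, 7}) = 2
G(20) = mex({0, 2, 3, 4, 5, 6, 7}) = 1
G(21) = mex({0, 1, 2, 3, 5, 6, 7}) = 4
G(22) = mex({0, 1, 2, 3, 4, 5, 7}) = 6
G(23) = mex({0, 1, 2, 3, 4, 5, 6}) = 7
G(24) = mex({0, 1, 2, 3, 5, 6, 7}) = 4
G(25) = mex({0, 2, 3, 4, 6, 7}) = 1
G(26) = mex({0, 1, 3, 4, 5, 6, 7}) = 2
G(27) = mex({0, 1, 2, 3, 4, 5, 6, 7}) = 8
G(28) = mex({0, 1, 2, 3, 4, 6, 7, 8}) = 5
G(29) = mex({0, 1, 2, 3, 5, 6, 7, 8, 9}) = 4
G(30) = mex({0, 1, 2, 3, 4, 5, 6, 9, 10}) = 7
G(31) = mex({0, 1, 3, 4, 5, 7, 10, 11}) = 2
G(32) = mex({0, 2, 3, 4, 5, 6, 7, 9, 11}) = 1
G(33) = mex({0, 1, 2, 3, 4, 5, 6, 7, 9, 12}) = 8
G(34) = mex({0, 1, 2, 3, 4, 5, 7, 8, 11, 12}) = 6
G(35) = mex({0, 1, 2, 3, 4, 5, 6, 8, 9, 10, 11}) = 7
G(36) = mex({0, 1, 2, 3, 5, 6, 7, 9, 10}) = 4
Therefore G(36) = 4.

4


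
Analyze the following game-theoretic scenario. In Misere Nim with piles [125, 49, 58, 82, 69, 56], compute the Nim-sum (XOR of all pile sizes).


We need the XOR (exclusive or) of all pile sizes.
After XOR-ing pile 1 (size 125): 0 XOR 125 = 125
After XOR-ing pile 2 (size 49): 125 XOR 49 = 76
After XOR-ing pile 3 (size 58): 76 XOR 58 = 118
After XOR-ing pile 4 (size 82): 118 XOR 82 = 36
After XOR-ing pile 5 (size 69): 36 XOR 69 = 97
After XOR-ing pile 6 (size 56): 97 XOR 56 = 89
The Nim-value of this position is 89.

89


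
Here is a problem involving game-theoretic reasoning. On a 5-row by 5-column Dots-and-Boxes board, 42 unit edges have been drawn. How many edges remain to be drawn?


Grid: 5 x 5 boxes, i.e. 6 rows and 6 columns of dots.
Horizontal edges: (rows + 1) * cols = 6 * 5 = 30
Vertical edges: rows * (cols + 1) = 5 * 6 = 30
Total edges: 30 + 30 = 60
Edges drawn: 42
Remaining: 60 - 42 = 18

18


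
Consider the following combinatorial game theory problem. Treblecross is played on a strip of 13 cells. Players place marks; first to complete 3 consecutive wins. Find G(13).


Treblecross: place X on empty cells; 3-in-a-row wins.
Playing within two cells of an existing X lets the opponent win at once, so sensible play treats the cells i-2..i+2 around each X as dead. The player left with no safe cell loses, so this is a normal-play take-away game on strips of safe cells.
Placing X at cell i (0-indexed) of a strip of k safe cells leaves independent strips of sizes max(0, i-2) and max(0, k-i-3). Hence G(k) = mex{ G(max(0,i-2)) XOR G(max(0,k-i-3)) : 0 <= i < k }, with G(0) = 0.
G(1): splits (0,0):0^0=0 -> mex({0}) = 1
G(2): splits (0,0):0^0=0 -> mex({0}) = 1
G(3): splits (0,0):0^0=0 -> mex({0}) = 1
G(4): splits (0,1):0^1=1 (0,0):0^0=0 -> mex({0, 1}) = 2
G(5): splits (0,2):0^1=1 (0,1):0^1=1 (0,0):0^0=0 -> mex({0, 1}) = 2
G(6) = mex({1}) = 0
G(7) = mex({0, 1, 2}) = 3
G(8) = mex({0, 1, 2}) = 3
G(9) = mex({0, 2}) = 1
G(10) = mex({0, 2, 3}) = 1
G(11) = mex({0, 3}) = 1
G(12) = mex({1, 3}) = 0
G(13) = mex({0, 1, 2, 3}) = 4
Therefore G(13) = 4.

4


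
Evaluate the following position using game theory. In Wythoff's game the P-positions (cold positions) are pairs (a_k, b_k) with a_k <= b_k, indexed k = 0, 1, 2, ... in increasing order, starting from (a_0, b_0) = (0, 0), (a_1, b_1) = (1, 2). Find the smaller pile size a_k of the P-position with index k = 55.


By Wythoff's theorem, a_k = floor(k * phi) and b_k = floor(k * phi^2) = a_k + k, where phi = (1 + sqrt(5))/2 is the golden ratio.
phi = (1 + sqrt(5))/2 = 1.618034
k = 55
k * phi = 55 * 1.618034 = 88.991869
a_55 = floor(k * phi) = 88

88


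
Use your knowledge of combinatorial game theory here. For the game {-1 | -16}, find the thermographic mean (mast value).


Game = {-1 | -16}, a switch {a | b} with numbers a > b.
Its thermograph has left wall a - t and right wall b + t, which meet at t = (a - b)/2, where both equal (a + b)/2. So the mast (mean value) is at (a + b)/2.
Mean = (-1 + (-16))/2 = -17/2 = -17/2

-17/2


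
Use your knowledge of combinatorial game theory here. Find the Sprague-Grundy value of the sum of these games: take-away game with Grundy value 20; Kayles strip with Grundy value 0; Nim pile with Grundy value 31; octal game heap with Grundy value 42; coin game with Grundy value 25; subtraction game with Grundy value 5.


By the Sprague-Grundy theorem, the Grundy value of a sum of games is the XOR of individual Grundy values.
take-away game: Grundy value = 20. Running XOR: 0 XOR 20 = 20
Kayles strip: Grundy value = 0. Running XOR: 20 XOR 0 = 20
Nim pile: Grundy value = 31. Running XOR: 20 XOR 31 = 11
octal game heap: Grundy value = 42. Running XOR: 11 XOR 42 = 33
coin game: Grundy value = 25. Running XOR: 33 XOR 25 = 56
subtraction game: Grundy value = 5. Running XOR: 56 XOR 5 = 61
The combined Grundy value is 61.

61


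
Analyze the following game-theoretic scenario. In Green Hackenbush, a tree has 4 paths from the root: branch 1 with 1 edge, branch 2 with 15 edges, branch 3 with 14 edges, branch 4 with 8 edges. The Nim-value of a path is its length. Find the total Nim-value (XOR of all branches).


The tree has 4 branches from the ground vertex.
In Green Hackenbush, the Nim-value of a simple path of length k is k.
Branch 1: length 1, Nim-value = 1
Branch 2: length 15, Nim-value = 15
Branch 3: length 14, Nim-value = 14
Branch 4: length 8, Nim-value = 8
Total Nim-value = XOR of all branch values:
0 XOR 1 = 1
1 XOR 15 = 14
14 XOR 14 = 0
0 XOR 8 = 8
Nim-value of the tree = 8

8


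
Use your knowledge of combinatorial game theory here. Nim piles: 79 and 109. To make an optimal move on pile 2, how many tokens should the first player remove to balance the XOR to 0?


Piles: 79 and 109
Current XOR: 79 XOR 109 = 34 (non-zero, so this is an N-position).
To make the XOR zero, we need to find a move that balances the piles.
For pile 2 (size 109): target = 109 XOR 34 = 79
We reduce pile 2 from 109 to 79.
Tokens removed: 109 - 79 = 30
Verification: 79 XOR 79 = 0

30


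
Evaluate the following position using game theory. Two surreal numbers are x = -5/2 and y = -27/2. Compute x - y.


x = -5/2, y = -27/2
Converting to common denominator: 2
x = -5/2, y = -27/2
x - y = -5/2 - -27/2 = 11

11


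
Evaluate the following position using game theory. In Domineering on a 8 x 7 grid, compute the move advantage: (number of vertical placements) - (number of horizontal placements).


Board is 8 x 7 (rows x cols).
Left (vertical) placements: (rows-1) * cols = 7 * 7 = 49
Right (horizontal) placements: rows * (cols-1) = 8 * 6 = 48
Advantage = Left - Right = 49 - 48 = 1

1


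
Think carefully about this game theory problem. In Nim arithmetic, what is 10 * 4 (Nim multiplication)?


Nim multiplication is bilinear over XOR: (u XOR v) * w = (u*w) XOR (v*w).
So we split each operand into its bit components and XOR the pairwise Nim products.
10 = 2 + 8 (as XOR of powers of 2).
4 = 4 (as XOR of powers of 2).
Using the standard Nim-product table on single bits:
  2*2 = 3,   2*4 = 8,   2*8 = 12,
  4*4 = 6,   4*8 = 11,  8*8 = 13,
and  1*x = x (identity), k*l = l*k (commutative).
Pairwise Nim products:
  2 * 4 = 8
  8 * 4 = 11
XOR them: 8 XOR 11 = 3.
Result: 10 * 4 = 3 (in Nim).

3


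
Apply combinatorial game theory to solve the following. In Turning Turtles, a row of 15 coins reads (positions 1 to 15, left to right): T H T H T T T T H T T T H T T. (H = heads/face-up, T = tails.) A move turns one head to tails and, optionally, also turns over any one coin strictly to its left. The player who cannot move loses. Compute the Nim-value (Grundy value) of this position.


Coins: T H T H T T T T H T T T H T T
Key fact: a single head at position k behaves exactly like a Nim heap of size k (turning it to T and optionally flipping a coin at j < k corresponds to moving the heap from k to j, or to 0), and heads combine as a disjunctive sum (two heads at the same place would cancel, matching j XOR j = 0). So the Nim-value is the XOR of the 1-indexed positions of the heads.
Face-up positions (1-indexed): [2, 4, 9, 13]
XOR 0 with 2: 0 XOR 2 = 2
XOR 2 with 4: 2 XOR 4 = 6
XOR 6 with 9: 6 XOR 9 = 15
XOR 15 with 13: 15 XOR 13 = 2
Nim-value = 2

2


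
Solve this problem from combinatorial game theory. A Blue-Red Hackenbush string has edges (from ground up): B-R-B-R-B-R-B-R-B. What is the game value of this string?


Edges (from ground): B-R-B-R-B-R-B-R-B
By Berlekamp's sign-expansion rule, a Blue-Red Hackenbush stalk has the value of the surreal number whose sign sequence is the edge sequence with B -> + and R -> -.
Sign sequence: +-+-+-+-+
Trace the sign expansion in the surreal number tree, starting from 0:
Edge 1: B (sign +) -> bounds (0, +inf), value = 1
Edge 2: R (sign -) -> bounds (0, 1), value = 1/2
Edge 3: B (sign +) -> bounds (1/2, 1), value = 3/4
Edge 4: R (sign -) -> bounds (1/2, 3/4), value = 5/8
Edge 5: B (sign +) -> bounds (5/8, 3/4), value = 11/16
Edge 6: R (sign -) -> bounds (5/8, 11/16), value = 21/32
Edge 7: B (sign +) -> bounds (21/32, 11/16), value = 43/64
Edge 8: R (sign -) -> bounds (21/32, 43/64), value = 85/128
Edge 9: B (sign +) -> bounds (85/128, 43/64), value = 171/256
Game value = 171/256

171/256


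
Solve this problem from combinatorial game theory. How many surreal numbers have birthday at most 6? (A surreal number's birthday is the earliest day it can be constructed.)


Day 0: {|} = 0 is born. Count = 1.
Day n: the number of surreal numbers born by day n is 2^(n+1) - 1.
By day 0: 2^1 - 1 = 1
By day 1: 2^2 - 1 = 3
By day 2: 2^3 - 1 = 7
By day 3: 2^4 - 1 = 15
By day 4: 2^5 - 1 = 31
By day 5: 2^6 - 1 = 63
By day 6: 2^7 - 1 = 127
By day 6: 127 surreal numbers.

127


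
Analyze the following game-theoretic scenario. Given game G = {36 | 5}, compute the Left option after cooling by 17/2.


Original game: {36 | 5} (a switch {a | b} with a > b).
Cooling by t (for t below the temperature (a - b)/2 = 31/2) taxes each move by t: {a | b} cooled by t is {a - t | b + t}.
Cooling amount: t = 17/2
Cooled Left option: 36 - 17/2 = 55/2
Cooled Right option: 5 + 17/2 = 27/2
Cooled game: {55/2 | 27/2}
Left option = 55/2

55/2


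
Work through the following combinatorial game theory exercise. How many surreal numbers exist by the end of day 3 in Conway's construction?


Day 0: {|} = 0 is born. Count = 1.
Day n: the number of surreal numbers born by day n is 2^(n+1) - 1.
By day 0: 2^1 - 1 = 1
By day 1: 2^2 - 1 = 3
By day 2: 2^3 - 1 = 7
By day 3: 2^4 - 1 = 15
By day 3: 15 surreal numbers.

15


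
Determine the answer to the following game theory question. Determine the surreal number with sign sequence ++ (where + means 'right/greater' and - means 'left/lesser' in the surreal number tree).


Sign expansion: ++
Rule: track bounds (lo, hi), initially (-inf, +inf). On '+', the current value becomes lo and we move to the simplest number in (value, hi): value + 1 if hi = +inf, otherwise the midpoint (value + hi)/2. On '-', the current value becomes hi and we move to value - 1 if lo = -inf, otherwise the midpoint (lo + value)/2.
Start at 0.
Step 1: sign = +, move right. Bounds: (0, +inf). Value = 1
Step 2: sign = +, move right. Bounds: (1, +inf). Value = 2
The surreal number with sign expansion ++ is 2.

2


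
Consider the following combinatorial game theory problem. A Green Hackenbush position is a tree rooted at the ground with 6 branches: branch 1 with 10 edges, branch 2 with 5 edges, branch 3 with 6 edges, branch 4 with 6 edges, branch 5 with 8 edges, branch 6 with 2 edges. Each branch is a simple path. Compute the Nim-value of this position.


The tree has 6 branches from the ground vertex.
In Green Hackenbush, the Nim-value of a simple path of length k is k.
Branch 1: length 10, Nim-value = 10
Branch 2: length 5, Nim-value = 5
Branch 3: length 6, Nim-value = 6
Branch 4: length 6, Nim-value = 6
Branch 5: length 8, Nim-value = 8
Branch 6: length 2, Nim-value = 2
Total Nim-value = XOR of all branch values:
0 XOR 10 = 10
10 XOR 5 = 15
15 XOR 6 = 9
9 XOR 6 = 15
15 XOR 8 = 7
7 XOR 2 = 5
Nim-value of the tree = 5

5


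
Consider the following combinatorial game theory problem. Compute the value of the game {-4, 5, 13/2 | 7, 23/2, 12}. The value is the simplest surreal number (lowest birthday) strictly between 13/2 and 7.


Left options: {-4, 5, 13/2}, max = 13/2
Right options: {7, 23/2, 12}, min = 7
All options are numbers and max(Left) < min(Right), so by the simplicity theorem the value is the simplest (earliest-born) number strictly between 13/2 and 7.
No integer lies strictly between 13/2 and 7, so the value is the dyadic rational m/2^k in the interval with the smallest k (then m odd); search k = 1, 2, ...:
Denominator 2: no odd multiple of 1/2 lies strictly between 13/2 and 7.
Denominator 4: 27/4 lies strictly between 13/2 and 7 -- found.
The simplest number in the interval is 27/4.
Game value = 27/4

27/4


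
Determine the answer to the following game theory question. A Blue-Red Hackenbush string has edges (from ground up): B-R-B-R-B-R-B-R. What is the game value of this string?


Edges (from ground): B-R-B-R-B-R-B-R
By Berlekamp's sign-expansion rule, a Blue-Red Hackenbush stalk has the value of the surreal number whose sign sequence is the edge sequence with B -> + and R -> -.
Sign sequence: +-+-+-+-
Trace the sign expansion in the surreal number tree, starting from 0:
Edge 1: B (sign +) -> bounds (0, +inf), value = 1
Edge 2: R (sign -) -> bounds (0, 1), value = 1/2
Edge 3: B (sign +) -> bounds (1/2, 1), value = 3/4
Edge 4: R (sign -) -> bounds (1/2, 3/4), value = 5/8
Edge 5: B (sign +) -> bounds (5/8, 3/4), value = 11/16
Edge 6: R (sign -) -> bounds (5/8, 11/16), value = 21/32
Edge 7: B (sign +) -> bounds (21/32, 11/16), value = 43/64
Edge 8: R (sign -) -> bounds (21/32, 43/64), value = 85/128
Game value = 85/128

85/128


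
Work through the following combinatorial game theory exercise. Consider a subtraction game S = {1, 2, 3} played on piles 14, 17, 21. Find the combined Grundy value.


Subtraction set: {1, 2, 3}
For this subtraction set, G(n) = n mod 4 (period = max + 1 = 4).
Pile 1 (size 14): G(14) = 14 mod 4 = 2
Pile 2 (size 17): G(17) = 17 mod 4 = 1
Pile 3 (size 21): G(21) = 21 mod 4 = 1
Total Grundy value = XOR of all: 2 XOR 1 XOR 1 = 2

2


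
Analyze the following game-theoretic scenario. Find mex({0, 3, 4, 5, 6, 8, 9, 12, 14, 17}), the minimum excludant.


Set = {0, 3, 4, 5, 6, 8, 9, 12, 14, 17}
0 is in the set.
1 is NOT in the set. This is the mex.
mex = 1

1


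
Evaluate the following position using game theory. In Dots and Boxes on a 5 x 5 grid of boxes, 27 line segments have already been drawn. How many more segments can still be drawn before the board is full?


Grid: 5 x 5 boxes, i.e. 6 rows and 6 columns of dots.
Horizontal edges: (rows + 1) * cols = 6 * 5 = 30
Vertical edges: rows * (cols + 1) = 5 * 6 = 30
Total edges: 30 + 30 = 60
Edges drawn: 27
Remaining: 60 - 27 = 33

33


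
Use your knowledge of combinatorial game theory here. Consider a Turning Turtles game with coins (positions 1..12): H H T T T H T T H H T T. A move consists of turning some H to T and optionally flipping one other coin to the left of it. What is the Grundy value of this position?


Coins: H H T T T H T T H H T T
Key fact: a single head at position k behaves exactly like a Nim heap of size k (turning it to T and optionally flipping a coin at j < k corresponds to moving the heap from k to j, or to 0), and heads combine as a disjunctive sum (two heads at the same place would cancel, matching j XOR j = 0). So the Nim-value is the XOR of the 1-indexed positions of the heads.
Face-up positions (1-indexed): [1, 2, 6, 9, 10]
XOR 0 with 1: 0 XOR 1 = 1
XOR 1 with 2: 1 XOR 2 = 3
XOR 3 with 6: 3 XOR 6 = 5
XOR 5 with 9: 5 XOR 9 = 12
XOR 12 with 10: 12 XOR 10 = 6
Nim-value = 6

6


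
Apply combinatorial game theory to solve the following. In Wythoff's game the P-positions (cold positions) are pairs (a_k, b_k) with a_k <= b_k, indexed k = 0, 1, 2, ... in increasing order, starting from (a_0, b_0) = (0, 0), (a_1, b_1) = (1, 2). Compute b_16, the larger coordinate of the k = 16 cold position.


By Wythoff's theorem, a_k = floor(k * phi) and b_k = floor(k * phi^2) = a_k + k, where phi = (1 + sqrt(5))/2 is the golden ratio.
phi = (1 + sqrt(5))/2 = 1.618034
phi^2 = phi + 1 = 2.618034
k = 16
k * phi^2 = 16 * 2.618034 = 41.888544
b_16 = floor(k * phi^2) = 41 (check: a_16 + k = 25 + 16 = 41)

41


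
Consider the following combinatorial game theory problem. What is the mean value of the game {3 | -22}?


Game = {3 | -22}, a switch {a | b} with numbers a > b.
Its thermograph has left wall a - t and right wall b + t, which meet at t = (a - b)/2, where both equal (a + b)/2. So the mast (mean value) is at (a + b)/2.
Mean = (3 + (-22))/2 = -19/2 = -19/2

-19/2


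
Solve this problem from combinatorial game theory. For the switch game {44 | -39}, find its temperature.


The game is {44 | -39}, a switch {a | b} with numbers a > b.
Cooling {a | b} by t gives {a - t | b + t}, which stops being hot when a - t = b + t, i.e. at t = (a - b)/2. So the temperature of a switch is (a - b)/2.
Temperature = (Left option - Right option) / 2
= (44 - (-39)) / 2
= 83 / 2
= 83/2

83/2


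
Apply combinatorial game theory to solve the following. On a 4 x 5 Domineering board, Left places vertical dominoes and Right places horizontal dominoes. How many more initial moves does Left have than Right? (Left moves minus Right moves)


Board is 4 x 5 (rows x cols).
Left (vertical) placements: (rows-1) * cols = 3 * 5 = 15
Right (horizontal) placements: rows * (cols-1) = 4 * 4 = 16
Advantage = Left - Right = 15 - 16 = -1

-1


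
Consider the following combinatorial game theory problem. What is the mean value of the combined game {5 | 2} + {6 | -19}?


G1 = {5 | 2}, G2 = {6 | -19}
Each is a switch {a | b} with numbers a > b; its mean value is (a + b)/2, and mean value is additive over game sums: m(G1 + G2) = m(G1) + m(G2).
Mean of G1 = (5 + (2))/2 = 7/2 = 7/2
Mean of G2 = (6 + (-19))/2 = -13/2 = -13/2
Mean of G1 + G2 = 7/2 + -13/2 = -3

-3


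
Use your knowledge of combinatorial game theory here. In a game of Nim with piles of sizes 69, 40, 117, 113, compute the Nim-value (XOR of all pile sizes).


We need the XOR (exclusive or) of all pile sizes.
After XOR-ing pile 1 (size 69): 0 XOR 69 = 69
After XOR-ing pile 2 (size 40): 69 XOR 40 = 109
After XOR-ing pile 3 (size 117): 109 XOR 117 = 24
After XOR-ing pile 4 (size 113): 24 XOR 113 = 105
The Nim-value of this position is 105.

105


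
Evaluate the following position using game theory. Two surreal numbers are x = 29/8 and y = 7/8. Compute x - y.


x = 29/8, y = 7/8
Converting to common denominator: 8
x = 29/8, y = 7/8
x - y = 29/8 - 7/8 = 11/4

11/4


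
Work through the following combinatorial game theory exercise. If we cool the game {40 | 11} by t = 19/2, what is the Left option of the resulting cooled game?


Original game: {40 | 11} (a switch {a | b} with a > b).
Cooling by t (for t below the temperature (a - b)/2 = 29/2) taxes each move by t: {a | b} cooled by t is {a - t | b + t}.
Cooling amount: t = 19/2
Cooled Left option: 40 - 19/2 = 61/2
Cooled Right option: 11 + 19/2 = 41/2
Cooled game: {61/2 | 41/2}
Left option = 61/2

61/2


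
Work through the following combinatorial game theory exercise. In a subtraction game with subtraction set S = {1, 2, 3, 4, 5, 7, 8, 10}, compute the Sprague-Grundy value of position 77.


The subtraction set is S = {1, 2, 3, 4, 5, 7, 8, 10}.
G(k) = mex{ G(k - s) : s in S, s <= k }. We compute iteratively: G(0) = 0.
G(1) = mex({0}) = 1
G(2) = mex({0, 1}) = 2
G(3) = mex({0, 1, 2}) = 3
G(4) = mex({0, 1, 2, 3}) = 4
G(5) = mex({0, 1, 2, 3, 4}) = 5
G(6) = mex({1, 2, 3, 4, 5}) = 0
G(7) = mex({0, 2, 3, 4, 5}) = 1
G(8) = mex({0, 1, 3, 4, 5}) = 2
G(9) = mex({0, 1, 2, 4, 5}) = 3
G(10) = mex({0, 1, 2, 3, 5}) = 4
G(11) = mex({0, 1, 2, 3, 4}) = 5
G(12) = mex({1, 2, 3, 4, 5}) = 0
G(13) = mex({0, 2, 3, 4, 5}) = 1
G(14) = mex({0, 1, 3, 4, 5}) = 2
G(15) = mex({0, 1, 2, 4, 5}) = 3
Observe that G(6)..G(15) = 0, 1, 2, 3, 4, 5, 0, 1, 2, 3 repeats G(0)..G(9) = 0, 1, 2, 3, 4, 5, 0, 1, 2, 3.
For k >= max(S) = 10, G(k) is determined by the previous 10 values G(k-10)..G(k-1); a window of 10 consecutive values has recurred shifted by 6, so by induction G(k + 6) = G(k) for all k >= 0: the sequence is periodic from the start with period 6.
One period: G(0..5) = 0, 1, 2, 3, 4, 5.
77 mod 6 = 5, so G(77) = G(5) = 5.

5


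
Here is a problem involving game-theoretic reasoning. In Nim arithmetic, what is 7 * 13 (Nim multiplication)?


Nim multiplication is bilinear over XOR: (u XOR v) * w = (u*w) XOR (v*w).
So we split each operand into its bit components and XOR the pairwise Nim products.
7 = 1 + 2 + 4 (as XOR of powers of 2).
13 = 1 + 4 + 8 (as XOR of powers of 2).
Using the standard Nim-product table on single bits:
  2*2 = 3,   2*4 = 8,   2*8 = 12,
  4*4 = 6,   4*8 = 11,  8*8 = 13,
and  1*x = x (identity), k*l = l*k (commutative).
Pairwise Nim products:
  1 * 1 = 1
  1 * 4 = 4
  1 * 8 = 8
  2 * 1 = 2
  2 * 4 = 8
  2 * 8 = 12
  4 * 1 = 4
  4 * 4 = 6
  4 * 8 = 11
XOR them: 1 XOR 4 XOR 8 XOR 2 XOR 8 XOR 12 XOR 4 XOR 6 XOR 11 = 2.
Result: 7 * 13 = 2 (in Nim).

2


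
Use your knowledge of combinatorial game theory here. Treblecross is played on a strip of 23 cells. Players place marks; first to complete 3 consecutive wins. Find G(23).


Treblecross: place X on empty cells; 3-in-a-row wins.
Playing within two cells of an existing X lets the opponent win at once, so sensible play treats the cells i-2..i+2 around each X as dead. The player left with no safe cell loses, so this is a normal-play take-away game on strips of safe cells.
Placing X at cell i (0-indexed) of a strip of k safe cells leaves independent strips of sizes max(0, i-2) and max(0, k-i-3). Hence G(k) = mex{ G(max(0,i-2)) XOR G(max(0,k-i-3)) : 0 <= i < k }, with G(0) = 0.
G(1): splits (0,0):0^0=0 -> mex({0}) = 1
G(2): splits (0,0):0^0=0 -> mex({0}) = 1
G(3): splits (0,0):0^0=0 -> mex({0}) = 1
G(4): splits (0,1):0^1=1 (0,0):0^0=0 -> mex({0, 1}) = 2
G(5): splits (0,2):0^1=1 (0,1):0^1=1 (0,0):0^0=0 -> mex({0, 1}) = 2
G(6) = mex({1}) = 0
G(7) = mex({0, 1, 2}) = 3
G(8) = mex({0, 1, 2}) = 3
G(9) = mex({0, 2}) = 1
G(10) = mex({0, 2, 3}) = 1
G(11) = mex({0, 3}) = 1
G(12) = mex({1, 3}) = 0
G(13) = mex({0, 1, 2, 3}) = 4
G(14) = mex({0, 1, 2}) = 3
G(15) = mex({0, 1, 2}) = 3
G(16) = mex({0, 1, 2, 4}) = 3
G(17) = mex({0, 1, 3, 4}) = 2
G(18) = mex({0, 1, 3, 4}) = 2
G(19) = mex({0, 1, 3, 5}) = 2
G(20) = mex({0, 1, 2, 3, 5}) = 4
G(21) = mex({0, 1, 2, 3, 5}) = 4
G(22) = mex({1, 2, 6}) = 0
G(23) = mex({0, 1, 2, 3, 4, 6}) = 5
Therefore G(23) = 5.

5


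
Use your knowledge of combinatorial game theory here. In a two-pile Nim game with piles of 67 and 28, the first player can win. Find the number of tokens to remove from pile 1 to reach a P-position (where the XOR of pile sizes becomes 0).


Piles: 67 and 28
Current XOR: 67 XOR 28 = 95 (non-zero, so this is an N-position).
To make the XOR zero, we need to find a move that balances the piles.
For pile 1 (size 67): target = 67 XOR 95 = 28
We reduce pile 1 from 67 to 28.
Tokens removed: 67 - 28 = 39
Verification: 28 XOR 28 = 0

39


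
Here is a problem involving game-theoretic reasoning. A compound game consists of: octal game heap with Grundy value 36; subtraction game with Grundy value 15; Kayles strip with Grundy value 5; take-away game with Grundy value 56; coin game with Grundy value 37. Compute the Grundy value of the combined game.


By the Sprague-Grundy theorem, the Grundy value of a sum of games is the XOR of individual Grundy values.
octal game heap: Grundy value = 36. Running XOR: 0 XOR 36 = 36
subtraction game: Grundy value = 15. Running XOR: 36 XOR 15 = 43
Kayles strip: Grundy value = 5. Running XOR: 43 XOR 5 = 46
take-away game: Grundy value = 56. Running XOR: 46 XOR 56 = 22
coin game: Grundy value = 37. Running XOR: 22 XOR 37 = 51
The combined Grundy value is 51.

51


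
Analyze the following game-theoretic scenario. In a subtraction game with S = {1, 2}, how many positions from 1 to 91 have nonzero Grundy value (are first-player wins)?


Subtraction set S = {1, 2}, so G(n) = n mod 3.
G(n) = 0 when n is a multiple of 3.
Multiples of 3 in [1, 91]: 30
N-positions (nonzero Grundy) = 91 - 30 = 61

61


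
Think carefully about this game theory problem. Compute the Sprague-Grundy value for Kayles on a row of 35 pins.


Kayles: a move removes 1 or 2 adjacent pins from a contiguous row.
Removing pins from a row of k leaves two independent rows (a, b) with a + b = k - 1 (one pin) or a + b = k - 2 (two pins); an end removal gives a = 0.
By Sprague-Grundy, G(k) = mex{ G(a) XOR G(b) } over all these splits. G(0) = 0.
G(1): splits (0,0):0^0=0 -> mex({0}) = 1
G(2): splits (0,1):0^1=1 (0,0):0^0=0 -> mex({0, 1}) = 2
G(3): splits (0,2):0^2=2 (1,1):1^1=0 (0,1):0^1=1 -> mex({0, 1, 2}) = 3
G(4): splits (0,3):0^3=3 (1,2):1^2=3 (0,2):0^2=2 (1,1):1^1=0 -> mex({0, 2, 3}) = 1
G(5): splits (0,4):0^1=1 (1,3):1^3=2 (2,2):2^2=0 (0,3):0^3=3 (1,2):1^2=3 -> mex({0, 1, 2, 3}) = 4
G(6) = mex({0, 1, 2, 4}) = 3
G(7) = mex({0, 1, 3, 4, 5}) = 2
G(8) = mex({0, 2, 3, 5, 6}) = 1
G(9) = mex({0, 1, 2, 3, 6, 7}) = 4
G(10) = mex({0, 1, 3, 4, 5, 7}) = 2
G(11) = mex({0, 1, 2, 3, 4, 5}) = 6
G(12) = mex({0, 1, 2, 3, 5, 6, 7}) = 4
G(13) = mex({0, 2, 3, 4, 6, 7}) = 1
G(14) = mex({0, 1, 4, 5, 6, 7}) = 2
G(15) = mex({0, 1, 2, 3, 4, 5, 6}) = 7
G(16) = mex({0, 2, 3, 5, 6, 7}) = 1
G(17) = mex({0, 1, 2, 3, 5, 6, 7}) = 4
G(18) = mex({0, 1, 2, 4, 5, 6}) = 3
G(19) = mex({0, 1, 3, 4, 5, 7}) = 2
G(20) = mex({0, 2, 3, 4, 5, 6, 7}) = 1
G(21) = mex({0, 1, 2, 3, 5, 6, 7}) = 4
G(22) = mex({0, 1, 2, 3, 4, 5, 7}) = 6
G(23) = mex({0, 1, 2, 3, 4, 5, 6}) = 7
G(24) = mex({0, 1, 2, 3, 5, 6, 7}) = 4
G(25) = mex({0, 2, 3, 4, 6, 7}) = 1
G(26) = mex({0, 1, 3, 4, 5, 6, 7}) = 2
G(27) = mex({0, 1, 2, 3, 4, 5, 6, 7}) = 8
G(28) = mex({0, 1, 2, 3, 4, 6, 7, 8}) = 5
G(29) = mex({0, 1, 2, 3, 5, 6, 7, 8, 9}) = 4
G(30) = mex({0, 1, 2, 3, 4, 5, 6, 9, 10}) = 7
G(31) = mex({0, 1, 3, 4, 5, 7, 10, 11}) = 2
G(32) = mex({0, 2, 3, 4, 5, 6, 7, 9, 11}) = 1
G(33) = mex({0, 1, 2, 3, 4, 5, 6, 7, 9, 12}) = 8
G(34) = mex({0, 1, 2, 3, 4, 5, 7, 8, 11, 12}) = 6
G(35) = mex({0, 1, 2, 3, 4, 5, 6, 8, 9, 10, 11}) = 7
Therefore G(35) = 7.

7


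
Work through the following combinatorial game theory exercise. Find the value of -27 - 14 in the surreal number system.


x = -27, y = 14
x - y = -27 - 14 = -41

-41


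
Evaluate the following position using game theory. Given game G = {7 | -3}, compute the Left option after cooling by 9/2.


Original game: {7 | -3} (a switch {a | b} with a > b).
Cooling by t (for t below the temperature (a - b)/2 = 5) taxes each move by t: {a | b} cooled by t is {a - t | b + t}.
Cooling amount: t = 9/2
Cooled Left option: 7 - 9/2 = 5/2
Cooled Right option: -3 + 9/2 = 3/2
Cooled game: {5/2 | 3/2}
Left option = 5/2

5/2


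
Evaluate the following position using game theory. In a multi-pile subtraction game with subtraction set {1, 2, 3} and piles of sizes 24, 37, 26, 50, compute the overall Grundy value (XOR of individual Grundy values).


Subtraction set: {1, 2, 3}
For this subtraction set, G(n) = n mod 4 (period = max + 1 = 4).
Pile 1 (size 24): G(24) = 24 mod 4 = 0
Pile 2 (size 37): G(37) = 37 mod 4 = 1
Pile 3 (size 26): G(26) = 26 mod 4 = 2
Pile 4 (size 50): G(50) = 50 mod 4 = 2
Total Grundy value = XOR of all: 0 XOR 1 XOR 2 XOR 2 = 1

1


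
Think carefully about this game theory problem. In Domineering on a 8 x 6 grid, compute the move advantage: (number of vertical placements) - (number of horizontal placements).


Board is 8 x 6 (rows x cols).
Left (vertical) placements: (rows-1) * cols = 7 * 6 = 42
Right (horizontal) placements: rows * (cols-1) = 8 * 5 = 40
Advantage = Left - Right = 42 - 40 = 2

2


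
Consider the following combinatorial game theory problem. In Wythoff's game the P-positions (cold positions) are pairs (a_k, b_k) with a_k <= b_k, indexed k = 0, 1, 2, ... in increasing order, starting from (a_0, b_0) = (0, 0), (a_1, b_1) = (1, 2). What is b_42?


By Wythoff's theorem, a_k = floor(k * phi) and b_k = floor(k * phi^2) = a_k + k, where phi = (1 + sqrt(5))/2 is the golden ratio.
phi = (1 + sqrt(5))/2 = 1.618034
phi^2 = phi + 1 = 2.618034
k = 42
k * phi^2 = 42 * 2.618034 = 109.957428
b_42 = floor(k * phi^2) = 109 (check: a_42 + k = 67 + 42 = 109)

109


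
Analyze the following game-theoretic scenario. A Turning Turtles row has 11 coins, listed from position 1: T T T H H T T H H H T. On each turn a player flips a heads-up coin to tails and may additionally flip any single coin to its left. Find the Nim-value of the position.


Coins: T T T H H T T H H H T
Key fact: a single head at position k behaves exactly like a Nim heap of size k (turning it to T and optionally flipping a coin at j < k corresponds to moving the heap from k to j, or to 0), and heads combine as a disjunctive sum (two heads at the same place would cancel, matching j XOR j = 0). So the Nim-value is the XOR of the 1-indexed positions of the heads.
Face-up positions (1-indexed): [4, 5, 8, 9, 10]
XOR 0 with 4: 0 XOR 4 = 4
XOR 4 with 5: 4 XOR 5 = 1
XOR 1 with 8: 1 XOR 8 = 9
XOR 9 with 9: 9 XOR 9 = 0
XOR 0 with 10: 0 XOR 10 = 10
Nim-value = 10

10


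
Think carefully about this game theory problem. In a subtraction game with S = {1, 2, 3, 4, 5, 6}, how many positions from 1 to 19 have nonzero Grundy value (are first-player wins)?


Subtraction set S = {1, 2, 3, 4, 5, 6}, so G(n) = n mod 7.
G(n) = 0 when n is a multiple of 7.
Multiples of 7 in [1, 19]: 2
N-positions (nonzero Grundy) = 19 - 2 = 17

17
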